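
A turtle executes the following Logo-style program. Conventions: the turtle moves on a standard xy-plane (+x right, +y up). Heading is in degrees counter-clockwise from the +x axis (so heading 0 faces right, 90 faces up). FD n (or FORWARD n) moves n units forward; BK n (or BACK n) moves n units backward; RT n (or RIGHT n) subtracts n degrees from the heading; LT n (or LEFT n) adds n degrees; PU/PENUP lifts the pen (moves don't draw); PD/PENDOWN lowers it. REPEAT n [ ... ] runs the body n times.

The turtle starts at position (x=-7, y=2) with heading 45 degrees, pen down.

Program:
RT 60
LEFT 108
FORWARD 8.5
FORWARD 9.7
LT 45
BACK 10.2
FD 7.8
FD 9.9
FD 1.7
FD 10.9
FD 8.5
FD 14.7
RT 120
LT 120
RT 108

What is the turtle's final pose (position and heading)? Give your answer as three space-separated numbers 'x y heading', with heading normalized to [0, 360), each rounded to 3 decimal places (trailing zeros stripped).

Executing turtle program step by step:
Start: pos=(-7,2), heading=45, pen down
RT 60: heading 45 -> 345
LT 108: heading 345 -> 93
FD 8.5: (-7,2) -> (-7.445,10.488) [heading=93, draw]
FD 9.7: (-7.445,10.488) -> (-7.953,20.175) [heading=93, draw]
LT 45: heading 93 -> 138
BK 10.2: (-7.953,20.175) -> (-0.372,13.35) [heading=138, draw]
FD 7.8: (-0.372,13.35) -> (-6.169,18.569) [heading=138, draw]
FD 9.9: (-6.169,18.569) -> (-13.526,25.194) [heading=138, draw]
FD 1.7: (-13.526,25.194) -> (-14.789,26.331) [heading=138, draw]
FD 10.9: (-14.789,26.331) -> (-22.89,33.625) [heading=138, draw]
FD 8.5: (-22.89,33.625) -> (-29.206,39.312) [heading=138, draw]
FD 14.7: (-29.206,39.312) -> (-40.131,49.148) [heading=138, draw]
RT 120: heading 138 -> 18
LT 120: heading 18 -> 138
RT 108: heading 138 -> 30
Final: pos=(-40.131,49.148), heading=30, 9 segment(s) drawn

Answer: -40.131 49.148 30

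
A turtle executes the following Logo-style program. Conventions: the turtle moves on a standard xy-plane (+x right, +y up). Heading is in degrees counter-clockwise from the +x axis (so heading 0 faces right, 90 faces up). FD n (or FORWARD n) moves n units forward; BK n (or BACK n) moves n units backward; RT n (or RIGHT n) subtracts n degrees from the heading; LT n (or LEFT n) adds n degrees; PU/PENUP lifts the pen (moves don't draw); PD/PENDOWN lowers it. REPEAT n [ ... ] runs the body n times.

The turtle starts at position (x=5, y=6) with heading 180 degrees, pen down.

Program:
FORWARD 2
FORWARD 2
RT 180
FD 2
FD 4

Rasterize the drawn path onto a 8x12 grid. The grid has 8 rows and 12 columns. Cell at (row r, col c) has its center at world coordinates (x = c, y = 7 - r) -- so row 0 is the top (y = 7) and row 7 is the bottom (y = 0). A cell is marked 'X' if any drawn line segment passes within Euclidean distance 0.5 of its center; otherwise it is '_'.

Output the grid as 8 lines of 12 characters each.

Segment 0: (5,6) -> (3,6)
Segment 1: (3,6) -> (1,6)
Segment 2: (1,6) -> (3,6)
Segment 3: (3,6) -> (7,6)

Answer: ____________
_XXXXXXX____
____________
____________
____________
____________
____________
____________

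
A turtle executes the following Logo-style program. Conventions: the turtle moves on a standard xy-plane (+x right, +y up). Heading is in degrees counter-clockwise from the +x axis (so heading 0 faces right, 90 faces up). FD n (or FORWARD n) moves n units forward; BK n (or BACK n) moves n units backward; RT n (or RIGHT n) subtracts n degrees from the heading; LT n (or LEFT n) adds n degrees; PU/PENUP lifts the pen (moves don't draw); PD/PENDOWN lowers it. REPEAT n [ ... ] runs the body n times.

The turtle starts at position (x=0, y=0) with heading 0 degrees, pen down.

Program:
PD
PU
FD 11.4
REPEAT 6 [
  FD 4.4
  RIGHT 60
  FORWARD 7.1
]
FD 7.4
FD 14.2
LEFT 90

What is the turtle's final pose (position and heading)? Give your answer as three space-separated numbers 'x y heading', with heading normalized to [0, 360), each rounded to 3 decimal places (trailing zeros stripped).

Answer: 33 0 90

Derivation:
Executing turtle program step by step:
Start: pos=(0,0), heading=0, pen down
PD: pen down
PU: pen up
FD 11.4: (0,0) -> (11.4,0) [heading=0, move]
REPEAT 6 [
  -- iteration 1/6 --
  FD 4.4: (11.4,0) -> (15.8,0) [heading=0, move]
  RT 60: heading 0 -> 300
  FD 7.1: (15.8,0) -> (19.35,-6.149) [heading=300, move]
  -- iteration 2/6 --
  FD 4.4: (19.35,-6.149) -> (21.55,-9.959) [heading=300, move]
  RT 60: heading 300 -> 240
  FD 7.1: (21.55,-9.959) -> (18,-16.108) [heading=240, move]
  -- iteration 3/6 --
  FD 4.4: (18,-16.108) -> (15.8,-19.919) [heading=240, move]
  RT 60: heading 240 -> 180
  FD 7.1: (15.8,-19.919) -> (8.7,-19.919) [heading=180, move]
  -- iteration 4/6 --
  FD 4.4: (8.7,-19.919) -> (4.3,-19.919) [heading=180, move]
  RT 60: heading 180 -> 120
  FD 7.1: (4.3,-19.919) -> (0.75,-13.77) [heading=120, move]
  -- iteration 5/6 --
  FD 4.4: (0.75,-13.77) -> (-1.45,-9.959) [heading=120, move]
  RT 60: heading 120 -> 60
  FD 7.1: (-1.45,-9.959) -> (2.1,-3.811) [heading=60, move]
  -- iteration 6/6 --
  FD 4.4: (2.1,-3.811) -> (4.3,0) [heading=60, move]
  RT 60: heading 60 -> 0
  FD 7.1: (4.3,0) -> (11.4,0) [heading=0, move]
]
FD 7.4: (11.4,0) -> (18.8,0) [heading=0, move]
FD 14.2: (18.8,0) -> (33,0) [heading=0, move]
LT 90: heading 0 -> 90
Final: pos=(33,0), heading=90, 0 segment(s) drawn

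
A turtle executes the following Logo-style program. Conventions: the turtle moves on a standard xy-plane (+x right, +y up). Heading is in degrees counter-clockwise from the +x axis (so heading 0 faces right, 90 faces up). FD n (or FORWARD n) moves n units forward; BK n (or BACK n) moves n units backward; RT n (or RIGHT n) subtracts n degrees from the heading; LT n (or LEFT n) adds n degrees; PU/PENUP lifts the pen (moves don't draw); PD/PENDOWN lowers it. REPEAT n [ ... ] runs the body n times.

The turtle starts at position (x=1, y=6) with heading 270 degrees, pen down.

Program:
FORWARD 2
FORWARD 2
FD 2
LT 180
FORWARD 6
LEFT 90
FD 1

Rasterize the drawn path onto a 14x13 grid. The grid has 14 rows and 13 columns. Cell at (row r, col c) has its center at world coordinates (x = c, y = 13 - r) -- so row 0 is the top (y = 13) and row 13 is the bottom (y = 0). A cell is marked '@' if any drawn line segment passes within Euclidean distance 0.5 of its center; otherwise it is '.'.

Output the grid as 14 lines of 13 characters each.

Segment 0: (1,6) -> (1,4)
Segment 1: (1,4) -> (1,2)
Segment 2: (1,2) -> (1,0)
Segment 3: (1,0) -> (1,6)
Segment 4: (1,6) -> (0,6)

Answer: .............
.............
.............
.............
.............
.............
.............
@@...........
.@...........
.@...........
.@...........
.@...........
.@...........
.@...........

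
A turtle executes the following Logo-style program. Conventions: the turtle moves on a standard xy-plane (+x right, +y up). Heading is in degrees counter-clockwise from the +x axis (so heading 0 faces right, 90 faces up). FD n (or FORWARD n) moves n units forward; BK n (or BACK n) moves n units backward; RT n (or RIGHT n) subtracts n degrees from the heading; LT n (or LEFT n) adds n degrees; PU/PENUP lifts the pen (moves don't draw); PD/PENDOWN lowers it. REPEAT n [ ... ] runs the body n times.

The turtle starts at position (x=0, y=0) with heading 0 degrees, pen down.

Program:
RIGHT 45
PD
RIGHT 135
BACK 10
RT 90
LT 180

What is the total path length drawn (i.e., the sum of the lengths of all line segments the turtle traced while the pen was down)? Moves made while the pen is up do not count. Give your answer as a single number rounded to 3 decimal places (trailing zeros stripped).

Answer: 10

Derivation:
Executing turtle program step by step:
Start: pos=(0,0), heading=0, pen down
RT 45: heading 0 -> 315
PD: pen down
RT 135: heading 315 -> 180
BK 10: (0,0) -> (10,0) [heading=180, draw]
RT 90: heading 180 -> 90
LT 180: heading 90 -> 270
Final: pos=(10,0), heading=270, 1 segment(s) drawn

Segment lengths:
  seg 1: (0,0) -> (10,0), length = 10
Total = 10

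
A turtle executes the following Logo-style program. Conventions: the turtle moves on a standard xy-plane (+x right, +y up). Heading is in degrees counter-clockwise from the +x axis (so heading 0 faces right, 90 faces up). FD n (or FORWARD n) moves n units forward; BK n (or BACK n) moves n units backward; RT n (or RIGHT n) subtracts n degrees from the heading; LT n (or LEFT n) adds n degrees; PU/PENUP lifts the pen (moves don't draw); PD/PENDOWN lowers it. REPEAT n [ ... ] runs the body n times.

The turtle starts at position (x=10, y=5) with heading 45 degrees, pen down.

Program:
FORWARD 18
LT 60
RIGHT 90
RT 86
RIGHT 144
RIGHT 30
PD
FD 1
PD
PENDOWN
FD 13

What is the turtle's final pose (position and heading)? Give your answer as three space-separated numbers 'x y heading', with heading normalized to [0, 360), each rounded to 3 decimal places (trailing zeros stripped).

Answer: 16.811 30.416 115

Derivation:
Executing turtle program step by step:
Start: pos=(10,5), heading=45, pen down
FD 18: (10,5) -> (22.728,17.728) [heading=45, draw]
LT 60: heading 45 -> 105
RT 90: heading 105 -> 15
RT 86: heading 15 -> 289
RT 144: heading 289 -> 145
RT 30: heading 145 -> 115
PD: pen down
FD 1: (22.728,17.728) -> (22.305,18.634) [heading=115, draw]
PD: pen down
PD: pen down
FD 13: (22.305,18.634) -> (16.811,30.416) [heading=115, draw]
Final: pos=(16.811,30.416), heading=115, 3 segment(s) drawn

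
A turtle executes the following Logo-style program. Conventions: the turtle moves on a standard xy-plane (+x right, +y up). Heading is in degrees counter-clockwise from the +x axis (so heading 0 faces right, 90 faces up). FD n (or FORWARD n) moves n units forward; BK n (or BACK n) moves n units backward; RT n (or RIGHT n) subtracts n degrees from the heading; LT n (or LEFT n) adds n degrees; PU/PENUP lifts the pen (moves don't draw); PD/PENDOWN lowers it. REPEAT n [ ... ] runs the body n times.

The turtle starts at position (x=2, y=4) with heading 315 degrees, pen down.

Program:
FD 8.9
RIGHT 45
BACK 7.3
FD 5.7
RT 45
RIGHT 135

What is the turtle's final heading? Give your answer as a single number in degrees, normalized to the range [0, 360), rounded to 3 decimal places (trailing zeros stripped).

Answer: 90

Derivation:
Executing turtle program step by step:
Start: pos=(2,4), heading=315, pen down
FD 8.9: (2,4) -> (8.293,-2.293) [heading=315, draw]
RT 45: heading 315 -> 270
BK 7.3: (8.293,-2.293) -> (8.293,5.007) [heading=270, draw]
FD 5.7: (8.293,5.007) -> (8.293,-0.693) [heading=270, draw]
RT 45: heading 270 -> 225
RT 135: heading 225 -> 90
Final: pos=(8.293,-0.693), heading=90, 3 segment(s) drawn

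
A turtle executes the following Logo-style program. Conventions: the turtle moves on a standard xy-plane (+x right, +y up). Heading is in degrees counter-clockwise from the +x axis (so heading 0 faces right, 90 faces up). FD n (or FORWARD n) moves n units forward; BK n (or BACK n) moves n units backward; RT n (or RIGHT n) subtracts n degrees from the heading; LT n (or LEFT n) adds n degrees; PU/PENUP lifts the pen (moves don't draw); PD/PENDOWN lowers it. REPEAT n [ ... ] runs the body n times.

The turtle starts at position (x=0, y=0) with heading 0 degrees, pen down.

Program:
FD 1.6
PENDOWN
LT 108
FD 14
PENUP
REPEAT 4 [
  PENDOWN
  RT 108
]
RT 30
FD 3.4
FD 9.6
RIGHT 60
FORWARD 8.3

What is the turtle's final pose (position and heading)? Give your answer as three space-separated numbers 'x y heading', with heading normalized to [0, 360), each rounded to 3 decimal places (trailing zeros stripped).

Executing turtle program step by step:
Start: pos=(0,0), heading=0, pen down
FD 1.6: (0,0) -> (1.6,0) [heading=0, draw]
PD: pen down
LT 108: heading 0 -> 108
FD 14: (1.6,0) -> (-2.726,13.315) [heading=108, draw]
PU: pen up
REPEAT 4 [
  -- iteration 1/4 --
  PD: pen down
  RT 108: heading 108 -> 0
  -- iteration 2/4 --
  PD: pen down
  RT 108: heading 0 -> 252
  -- iteration 3/4 --
  PD: pen down
  RT 108: heading 252 -> 144
  -- iteration 4/4 --
  PD: pen down
  RT 108: heading 144 -> 36
]
RT 30: heading 36 -> 6
FD 3.4: (-2.726,13.315) -> (0.655,13.67) [heading=6, draw]
FD 9.6: (0.655,13.67) -> (10.203,14.674) [heading=6, draw]
RT 60: heading 6 -> 306
FD 8.3: (10.203,14.674) -> (15.081,7.959) [heading=306, draw]
Final: pos=(15.081,7.959), heading=306, 5 segment(s) drawn

Answer: 15.081 7.959 306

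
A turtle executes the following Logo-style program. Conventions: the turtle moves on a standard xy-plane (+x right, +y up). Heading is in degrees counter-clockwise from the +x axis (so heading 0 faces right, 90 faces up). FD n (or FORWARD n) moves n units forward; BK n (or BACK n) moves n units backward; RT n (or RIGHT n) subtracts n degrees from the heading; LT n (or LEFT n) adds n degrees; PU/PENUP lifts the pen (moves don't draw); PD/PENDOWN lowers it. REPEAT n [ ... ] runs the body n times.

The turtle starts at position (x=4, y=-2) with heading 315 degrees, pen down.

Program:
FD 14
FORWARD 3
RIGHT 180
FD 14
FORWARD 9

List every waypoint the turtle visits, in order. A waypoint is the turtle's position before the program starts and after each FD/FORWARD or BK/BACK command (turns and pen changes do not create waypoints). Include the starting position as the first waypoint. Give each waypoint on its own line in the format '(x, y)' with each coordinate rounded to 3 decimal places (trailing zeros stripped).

Executing turtle program step by step:
Start: pos=(4,-2), heading=315, pen down
FD 14: (4,-2) -> (13.899,-11.899) [heading=315, draw]
FD 3: (13.899,-11.899) -> (16.021,-14.021) [heading=315, draw]
RT 180: heading 315 -> 135
FD 14: (16.021,-14.021) -> (6.121,-4.121) [heading=135, draw]
FD 9: (6.121,-4.121) -> (-0.243,2.243) [heading=135, draw]
Final: pos=(-0.243,2.243), heading=135, 4 segment(s) drawn
Waypoints (5 total):
(4, -2)
(13.899, -11.899)
(16.021, -14.021)
(6.121, -4.121)
(-0.243, 2.243)

Answer: (4, -2)
(13.899, -11.899)
(16.021, -14.021)
(6.121, -4.121)
(-0.243, 2.243)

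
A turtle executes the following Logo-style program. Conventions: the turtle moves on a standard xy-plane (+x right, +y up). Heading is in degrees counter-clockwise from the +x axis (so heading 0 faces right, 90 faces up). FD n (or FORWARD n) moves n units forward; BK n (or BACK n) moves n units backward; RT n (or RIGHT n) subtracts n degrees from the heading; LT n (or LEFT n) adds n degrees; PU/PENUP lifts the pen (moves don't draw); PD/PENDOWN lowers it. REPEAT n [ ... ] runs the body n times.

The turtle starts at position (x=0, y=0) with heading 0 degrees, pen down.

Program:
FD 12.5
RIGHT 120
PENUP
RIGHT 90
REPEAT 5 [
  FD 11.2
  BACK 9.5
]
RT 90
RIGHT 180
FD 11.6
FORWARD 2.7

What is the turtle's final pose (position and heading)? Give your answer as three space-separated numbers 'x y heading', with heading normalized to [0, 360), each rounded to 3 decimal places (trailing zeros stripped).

Executing turtle program step by step:
Start: pos=(0,0), heading=0, pen down
FD 12.5: (0,0) -> (12.5,0) [heading=0, draw]
RT 120: heading 0 -> 240
PU: pen up
RT 90: heading 240 -> 150
REPEAT 5 [
  -- iteration 1/5 --
  FD 11.2: (12.5,0) -> (2.801,5.6) [heading=150, move]
  BK 9.5: (2.801,5.6) -> (11.028,0.85) [heading=150, move]
  -- iteration 2/5 --
  FD 11.2: (11.028,0.85) -> (1.328,6.45) [heading=150, move]
  BK 9.5: (1.328,6.45) -> (9.556,1.7) [heading=150, move]
  -- iteration 3/5 --
  FD 11.2: (9.556,1.7) -> (-0.144,7.3) [heading=150, move]
  BK 9.5: (-0.144,7.3) -> (8.083,2.55) [heading=150, move]
  -- iteration 4/5 --
  FD 11.2: (8.083,2.55) -> (-1.616,8.15) [heading=150, move]
  BK 9.5: (-1.616,8.15) -> (6.611,3.4) [heading=150, move]
  -- iteration 5/5 --
  FD 11.2: (6.611,3.4) -> (-3.088,9) [heading=150, move]
  BK 9.5: (-3.088,9) -> (5.139,4.25) [heading=150, move]
]
RT 90: heading 150 -> 60
RT 180: heading 60 -> 240
FD 11.6: (5.139,4.25) -> (-0.661,-5.796) [heading=240, move]
FD 2.7: (-0.661,-5.796) -> (-2.011,-8.134) [heading=240, move]
Final: pos=(-2.011,-8.134), heading=240, 1 segment(s) drawn

Answer: -2.011 -8.134 240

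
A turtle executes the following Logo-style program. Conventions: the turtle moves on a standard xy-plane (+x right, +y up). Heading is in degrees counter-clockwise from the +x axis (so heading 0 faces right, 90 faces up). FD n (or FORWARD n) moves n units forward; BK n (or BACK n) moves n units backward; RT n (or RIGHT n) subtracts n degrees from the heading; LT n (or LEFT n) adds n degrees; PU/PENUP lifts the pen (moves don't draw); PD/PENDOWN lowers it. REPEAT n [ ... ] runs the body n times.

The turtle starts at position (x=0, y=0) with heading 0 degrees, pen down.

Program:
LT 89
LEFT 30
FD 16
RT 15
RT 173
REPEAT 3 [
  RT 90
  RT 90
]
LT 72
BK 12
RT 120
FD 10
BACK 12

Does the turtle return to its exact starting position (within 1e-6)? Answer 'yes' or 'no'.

Executing turtle program step by step:
Start: pos=(0,0), heading=0, pen down
LT 89: heading 0 -> 89
LT 30: heading 89 -> 119
FD 16: (0,0) -> (-7.757,13.994) [heading=119, draw]
RT 15: heading 119 -> 104
RT 173: heading 104 -> 291
REPEAT 3 [
  -- iteration 1/3 --
  RT 90: heading 291 -> 201
  RT 90: heading 201 -> 111
  -- iteration 2/3 --
  RT 90: heading 111 -> 21
  RT 90: heading 21 -> 291
  -- iteration 3/3 --
  RT 90: heading 291 -> 201
  RT 90: heading 201 -> 111
]
LT 72: heading 111 -> 183
BK 12: (-7.757,13.994) -> (4.227,14.622) [heading=183, draw]
RT 120: heading 183 -> 63
FD 10: (4.227,14.622) -> (8.767,23.532) [heading=63, draw]
BK 12: (8.767,23.532) -> (3.319,12.84) [heading=63, draw]
Final: pos=(3.319,12.84), heading=63, 4 segment(s) drawn

Start position: (0, 0)
Final position: (3.319, 12.84)
Distance = 13.262; >= 1e-6 -> NOT closed

Answer: no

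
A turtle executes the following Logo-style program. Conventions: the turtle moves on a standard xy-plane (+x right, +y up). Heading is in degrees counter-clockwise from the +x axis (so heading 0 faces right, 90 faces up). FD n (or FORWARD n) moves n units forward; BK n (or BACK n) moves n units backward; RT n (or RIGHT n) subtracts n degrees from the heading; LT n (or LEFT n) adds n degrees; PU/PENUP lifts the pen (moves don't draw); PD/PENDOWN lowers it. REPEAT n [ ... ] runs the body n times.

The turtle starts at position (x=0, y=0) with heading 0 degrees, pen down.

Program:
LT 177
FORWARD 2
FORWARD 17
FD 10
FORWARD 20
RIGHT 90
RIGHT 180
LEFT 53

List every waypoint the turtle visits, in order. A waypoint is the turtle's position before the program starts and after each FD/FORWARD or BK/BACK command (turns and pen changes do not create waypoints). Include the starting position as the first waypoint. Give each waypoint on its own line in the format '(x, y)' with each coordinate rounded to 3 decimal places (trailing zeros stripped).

Executing turtle program step by step:
Start: pos=(0,0), heading=0, pen down
LT 177: heading 0 -> 177
FD 2: (0,0) -> (-1.997,0.105) [heading=177, draw]
FD 17: (-1.997,0.105) -> (-18.974,0.994) [heading=177, draw]
FD 10: (-18.974,0.994) -> (-28.96,1.518) [heading=177, draw]
FD 20: (-28.96,1.518) -> (-48.933,2.564) [heading=177, draw]
RT 90: heading 177 -> 87
RT 180: heading 87 -> 267
LT 53: heading 267 -> 320
Final: pos=(-48.933,2.564), heading=320, 4 segment(s) drawn
Waypoints (5 total):
(0, 0)
(-1.997, 0.105)
(-18.974, 0.994)
(-28.96, 1.518)
(-48.933, 2.564)

Answer: (0, 0)
(-1.997, 0.105)
(-18.974, 0.994)
(-28.96, 1.518)
(-48.933, 2.564)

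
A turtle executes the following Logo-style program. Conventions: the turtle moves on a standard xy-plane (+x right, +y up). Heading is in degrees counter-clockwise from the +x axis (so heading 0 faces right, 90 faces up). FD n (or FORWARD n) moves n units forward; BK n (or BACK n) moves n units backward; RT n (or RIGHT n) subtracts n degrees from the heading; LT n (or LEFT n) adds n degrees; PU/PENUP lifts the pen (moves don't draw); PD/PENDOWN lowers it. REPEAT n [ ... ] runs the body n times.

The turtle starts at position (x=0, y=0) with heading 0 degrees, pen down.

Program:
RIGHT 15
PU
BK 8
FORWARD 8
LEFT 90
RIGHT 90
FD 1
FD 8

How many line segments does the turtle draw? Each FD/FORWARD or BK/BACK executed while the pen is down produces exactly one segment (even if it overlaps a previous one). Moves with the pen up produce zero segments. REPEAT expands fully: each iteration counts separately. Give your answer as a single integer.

Answer: 0

Derivation:
Executing turtle program step by step:
Start: pos=(0,0), heading=0, pen down
RT 15: heading 0 -> 345
PU: pen up
BK 8: (0,0) -> (-7.727,2.071) [heading=345, move]
FD 8: (-7.727,2.071) -> (0,0) [heading=345, move]
LT 90: heading 345 -> 75
RT 90: heading 75 -> 345
FD 1: (0,0) -> (0.966,-0.259) [heading=345, move]
FD 8: (0.966,-0.259) -> (8.693,-2.329) [heading=345, move]
Final: pos=(8.693,-2.329), heading=345, 0 segment(s) drawn
Segments drawn: 0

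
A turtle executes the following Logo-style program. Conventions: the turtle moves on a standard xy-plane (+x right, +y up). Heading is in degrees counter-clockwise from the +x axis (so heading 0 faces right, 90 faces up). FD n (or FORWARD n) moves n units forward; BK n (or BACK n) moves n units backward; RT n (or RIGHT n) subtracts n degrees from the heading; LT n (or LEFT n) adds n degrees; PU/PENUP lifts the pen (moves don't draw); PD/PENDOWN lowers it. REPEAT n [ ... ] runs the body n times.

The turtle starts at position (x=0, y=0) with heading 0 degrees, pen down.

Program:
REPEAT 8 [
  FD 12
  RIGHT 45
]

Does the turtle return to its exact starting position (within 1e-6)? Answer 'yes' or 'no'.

Answer: yes

Derivation:
Executing turtle program step by step:
Start: pos=(0,0), heading=0, pen down
REPEAT 8 [
  -- iteration 1/8 --
  FD 12: (0,0) -> (12,0) [heading=0, draw]
  RT 45: heading 0 -> 315
  -- iteration 2/8 --
  FD 12: (12,0) -> (20.485,-8.485) [heading=315, draw]
  RT 45: heading 315 -> 270
  -- iteration 3/8 --
  FD 12: (20.485,-8.485) -> (20.485,-20.485) [heading=270, draw]
  RT 45: heading 270 -> 225
  -- iteration 4/8 --
  FD 12: (20.485,-20.485) -> (12,-28.971) [heading=225, draw]
  RT 45: heading 225 -> 180
  -- iteration 5/8 --
  FD 12: (12,-28.971) -> (0,-28.971) [heading=180, draw]
  RT 45: heading 180 -> 135
  -- iteration 6/8 --
  FD 12: (0,-28.971) -> (-8.485,-20.485) [heading=135, draw]
  RT 45: heading 135 -> 90
  -- iteration 7/8 --
  FD 12: (-8.485,-20.485) -> (-8.485,-8.485) [heading=90, draw]
  RT 45: heading 90 -> 45
  -- iteration 8/8 --
  FD 12: (-8.485,-8.485) -> (0,0) [heading=45, draw]
  RT 45: heading 45 -> 0
]
Final: pos=(0,0), heading=0, 8 segment(s) drawn

Start position: (0, 0)
Final position: (0, 0)
Distance = 0; < 1e-6 -> CLOSED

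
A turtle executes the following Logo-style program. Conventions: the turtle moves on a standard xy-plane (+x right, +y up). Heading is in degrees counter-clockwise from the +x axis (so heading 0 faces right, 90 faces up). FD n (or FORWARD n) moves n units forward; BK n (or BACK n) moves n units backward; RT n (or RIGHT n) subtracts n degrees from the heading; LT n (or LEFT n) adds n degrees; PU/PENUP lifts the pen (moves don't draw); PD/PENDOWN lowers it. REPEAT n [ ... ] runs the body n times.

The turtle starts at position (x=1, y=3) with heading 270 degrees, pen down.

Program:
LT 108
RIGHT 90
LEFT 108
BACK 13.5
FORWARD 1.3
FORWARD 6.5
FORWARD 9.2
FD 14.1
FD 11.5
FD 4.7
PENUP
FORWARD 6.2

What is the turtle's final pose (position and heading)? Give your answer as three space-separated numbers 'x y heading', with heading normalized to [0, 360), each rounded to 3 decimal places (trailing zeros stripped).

Answer: 33.361 26.511 36

Derivation:
Executing turtle program step by step:
Start: pos=(1,3), heading=270, pen down
LT 108: heading 270 -> 18
RT 90: heading 18 -> 288
LT 108: heading 288 -> 36
BK 13.5: (1,3) -> (-9.922,-4.935) [heading=36, draw]
FD 1.3: (-9.922,-4.935) -> (-8.87,-4.171) [heading=36, draw]
FD 6.5: (-8.87,-4.171) -> (-3.611,-0.35) [heading=36, draw]
FD 9.2: (-3.611,-0.35) -> (3.832,5.057) [heading=36, draw]
FD 14.1: (3.832,5.057) -> (15.239,13.345) [heading=36, draw]
FD 11.5: (15.239,13.345) -> (24.542,20.105) [heading=36, draw]
FD 4.7: (24.542,20.105) -> (28.345,22.867) [heading=36, draw]
PU: pen up
FD 6.2: (28.345,22.867) -> (33.361,26.511) [heading=36, move]
Final: pos=(33.361,26.511), heading=36, 7 segment(s) drawn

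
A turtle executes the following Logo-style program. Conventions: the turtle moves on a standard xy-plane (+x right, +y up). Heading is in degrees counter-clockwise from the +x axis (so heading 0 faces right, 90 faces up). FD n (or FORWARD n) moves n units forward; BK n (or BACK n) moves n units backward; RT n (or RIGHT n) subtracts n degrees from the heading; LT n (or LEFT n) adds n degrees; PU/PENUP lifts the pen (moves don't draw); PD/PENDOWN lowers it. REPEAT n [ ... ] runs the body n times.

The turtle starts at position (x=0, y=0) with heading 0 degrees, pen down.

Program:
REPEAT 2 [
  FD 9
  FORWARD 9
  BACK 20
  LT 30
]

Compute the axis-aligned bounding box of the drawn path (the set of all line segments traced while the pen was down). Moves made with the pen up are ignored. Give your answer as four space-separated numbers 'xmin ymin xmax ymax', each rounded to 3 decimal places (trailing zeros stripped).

Answer: -3.732 -1 18 9

Derivation:
Executing turtle program step by step:
Start: pos=(0,0), heading=0, pen down
REPEAT 2 [
  -- iteration 1/2 --
  FD 9: (0,0) -> (9,0) [heading=0, draw]
  FD 9: (9,0) -> (18,0) [heading=0, draw]
  BK 20: (18,0) -> (-2,0) [heading=0, draw]
  LT 30: heading 0 -> 30
  -- iteration 2/2 --
  FD 9: (-2,0) -> (5.794,4.5) [heading=30, draw]
  FD 9: (5.794,4.5) -> (13.588,9) [heading=30, draw]
  BK 20: (13.588,9) -> (-3.732,-1) [heading=30, draw]
  LT 30: heading 30 -> 60
]
Final: pos=(-3.732,-1), heading=60, 6 segment(s) drawn

Segment endpoints: x in {-3.732, -2, 0, 5.794, 9, 13.588, 18}, y in {-1, 0, 4.5, 9}
xmin=-3.732, ymin=-1, xmax=18, ymax=9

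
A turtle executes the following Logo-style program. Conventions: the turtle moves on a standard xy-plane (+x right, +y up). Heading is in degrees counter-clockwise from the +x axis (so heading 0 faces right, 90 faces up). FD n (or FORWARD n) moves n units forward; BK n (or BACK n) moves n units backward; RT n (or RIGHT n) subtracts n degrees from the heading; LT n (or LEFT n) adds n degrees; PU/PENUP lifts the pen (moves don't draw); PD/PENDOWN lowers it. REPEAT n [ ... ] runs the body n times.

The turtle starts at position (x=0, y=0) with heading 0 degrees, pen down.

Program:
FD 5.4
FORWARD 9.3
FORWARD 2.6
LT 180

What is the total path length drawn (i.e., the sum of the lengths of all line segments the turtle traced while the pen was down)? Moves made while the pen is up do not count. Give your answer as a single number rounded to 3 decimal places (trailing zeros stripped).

Answer: 17.3

Derivation:
Executing turtle program step by step:
Start: pos=(0,0), heading=0, pen down
FD 5.4: (0,0) -> (5.4,0) [heading=0, draw]
FD 9.3: (5.4,0) -> (14.7,0) [heading=0, draw]
FD 2.6: (14.7,0) -> (17.3,0) [heading=0, draw]
LT 180: heading 0 -> 180
Final: pos=(17.3,0), heading=180, 3 segment(s) drawn

Segment lengths:
  seg 1: (0,0) -> (5.4,0), length = 5.4
  seg 2: (5.4,0) -> (14.7,0), length = 9.3
  seg 3: (14.7,0) -> (17.3,0), length = 2.6
Total = 17.3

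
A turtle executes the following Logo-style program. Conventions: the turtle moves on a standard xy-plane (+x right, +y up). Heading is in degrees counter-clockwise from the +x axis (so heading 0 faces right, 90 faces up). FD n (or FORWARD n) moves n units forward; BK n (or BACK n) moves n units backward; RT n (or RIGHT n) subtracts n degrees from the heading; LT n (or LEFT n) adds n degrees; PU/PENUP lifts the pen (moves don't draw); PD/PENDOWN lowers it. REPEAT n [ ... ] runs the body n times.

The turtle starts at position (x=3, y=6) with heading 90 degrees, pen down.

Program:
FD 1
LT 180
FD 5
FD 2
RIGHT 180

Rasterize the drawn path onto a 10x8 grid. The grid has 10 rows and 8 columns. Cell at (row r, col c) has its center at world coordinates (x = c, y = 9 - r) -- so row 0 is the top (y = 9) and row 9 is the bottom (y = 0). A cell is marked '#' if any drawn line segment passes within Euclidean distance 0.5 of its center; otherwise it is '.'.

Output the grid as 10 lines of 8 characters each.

Answer: ........
........
...#....
...#....
...#....
...#....
...#....
...#....
...#....
...#....

Derivation:
Segment 0: (3,6) -> (3,7)
Segment 1: (3,7) -> (3,2)
Segment 2: (3,2) -> (3,0)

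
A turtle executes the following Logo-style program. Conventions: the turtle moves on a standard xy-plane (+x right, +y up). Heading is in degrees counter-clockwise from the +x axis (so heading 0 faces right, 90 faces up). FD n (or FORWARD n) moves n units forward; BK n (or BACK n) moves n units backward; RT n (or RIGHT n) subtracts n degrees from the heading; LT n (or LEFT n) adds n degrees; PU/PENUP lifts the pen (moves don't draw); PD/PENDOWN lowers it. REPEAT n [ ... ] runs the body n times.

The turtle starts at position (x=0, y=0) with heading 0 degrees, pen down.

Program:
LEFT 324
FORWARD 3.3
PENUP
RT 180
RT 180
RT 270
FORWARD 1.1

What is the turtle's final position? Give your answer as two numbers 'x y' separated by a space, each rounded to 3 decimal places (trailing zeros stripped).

Answer: 3.316 -1.05

Derivation:
Executing turtle program step by step:
Start: pos=(0,0), heading=0, pen down
LT 324: heading 0 -> 324
FD 3.3: (0,0) -> (2.67,-1.94) [heading=324, draw]
PU: pen up
RT 180: heading 324 -> 144
RT 180: heading 144 -> 324
RT 270: heading 324 -> 54
FD 1.1: (2.67,-1.94) -> (3.316,-1.05) [heading=54, move]
Final: pos=(3.316,-1.05), heading=54, 1 segment(s) drawn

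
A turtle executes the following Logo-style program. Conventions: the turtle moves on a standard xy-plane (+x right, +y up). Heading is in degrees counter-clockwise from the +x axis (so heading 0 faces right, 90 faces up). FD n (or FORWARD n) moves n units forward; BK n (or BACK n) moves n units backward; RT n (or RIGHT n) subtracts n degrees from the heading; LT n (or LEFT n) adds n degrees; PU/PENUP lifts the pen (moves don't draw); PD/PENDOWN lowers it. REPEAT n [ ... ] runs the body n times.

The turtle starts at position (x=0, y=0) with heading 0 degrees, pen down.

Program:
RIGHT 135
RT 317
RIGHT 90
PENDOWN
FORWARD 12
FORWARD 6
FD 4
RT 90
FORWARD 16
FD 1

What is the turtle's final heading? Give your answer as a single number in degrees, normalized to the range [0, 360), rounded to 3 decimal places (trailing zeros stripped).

Executing turtle program step by step:
Start: pos=(0,0), heading=0, pen down
RT 135: heading 0 -> 225
RT 317: heading 225 -> 268
RT 90: heading 268 -> 178
PD: pen down
FD 12: (0,0) -> (-11.993,0.419) [heading=178, draw]
FD 6: (-11.993,0.419) -> (-17.989,0.628) [heading=178, draw]
FD 4: (-17.989,0.628) -> (-21.987,0.768) [heading=178, draw]
RT 90: heading 178 -> 88
FD 16: (-21.987,0.768) -> (-21.428,16.758) [heading=88, draw]
FD 1: (-21.428,16.758) -> (-21.393,17.757) [heading=88, draw]
Final: pos=(-21.393,17.757), heading=88, 5 segment(s) drawn

Answer: 88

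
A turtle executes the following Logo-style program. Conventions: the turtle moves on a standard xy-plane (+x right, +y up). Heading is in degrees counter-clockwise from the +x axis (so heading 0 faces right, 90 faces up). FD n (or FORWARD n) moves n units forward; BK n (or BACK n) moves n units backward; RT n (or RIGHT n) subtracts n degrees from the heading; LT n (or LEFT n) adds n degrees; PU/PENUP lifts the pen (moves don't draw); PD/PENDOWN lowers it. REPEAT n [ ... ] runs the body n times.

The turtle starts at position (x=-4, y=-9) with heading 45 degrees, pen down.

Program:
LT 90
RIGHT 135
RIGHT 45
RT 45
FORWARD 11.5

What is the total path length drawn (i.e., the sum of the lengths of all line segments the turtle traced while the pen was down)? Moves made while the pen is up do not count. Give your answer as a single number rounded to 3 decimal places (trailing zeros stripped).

Answer: 11.5

Derivation:
Executing turtle program step by step:
Start: pos=(-4,-9), heading=45, pen down
LT 90: heading 45 -> 135
RT 135: heading 135 -> 0
RT 45: heading 0 -> 315
RT 45: heading 315 -> 270
FD 11.5: (-4,-9) -> (-4,-20.5) [heading=270, draw]
Final: pos=(-4,-20.5), heading=270, 1 segment(s) drawn

Segment lengths:
  seg 1: (-4,-9) -> (-4,-20.5), length = 11.5
Total = 11.5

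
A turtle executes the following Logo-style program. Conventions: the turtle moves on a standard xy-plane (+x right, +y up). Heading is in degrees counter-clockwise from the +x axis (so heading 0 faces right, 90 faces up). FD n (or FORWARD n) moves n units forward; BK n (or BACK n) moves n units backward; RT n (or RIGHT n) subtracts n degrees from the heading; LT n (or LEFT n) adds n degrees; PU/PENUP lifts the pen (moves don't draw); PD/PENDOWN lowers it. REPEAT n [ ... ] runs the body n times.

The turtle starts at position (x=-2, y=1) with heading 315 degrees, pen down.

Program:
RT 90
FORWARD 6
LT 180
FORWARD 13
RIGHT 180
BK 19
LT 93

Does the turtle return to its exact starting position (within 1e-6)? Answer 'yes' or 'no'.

Answer: no

Derivation:
Executing turtle program step by step:
Start: pos=(-2,1), heading=315, pen down
RT 90: heading 315 -> 225
FD 6: (-2,1) -> (-6.243,-3.243) [heading=225, draw]
LT 180: heading 225 -> 45
FD 13: (-6.243,-3.243) -> (2.95,5.95) [heading=45, draw]
RT 180: heading 45 -> 225
BK 19: (2.95,5.95) -> (16.385,19.385) [heading=225, draw]
LT 93: heading 225 -> 318
Final: pos=(16.385,19.385), heading=318, 3 segment(s) drawn

Start position: (-2, 1)
Final position: (16.385, 19.385)
Distance = 26; >= 1e-6 -> NOT closed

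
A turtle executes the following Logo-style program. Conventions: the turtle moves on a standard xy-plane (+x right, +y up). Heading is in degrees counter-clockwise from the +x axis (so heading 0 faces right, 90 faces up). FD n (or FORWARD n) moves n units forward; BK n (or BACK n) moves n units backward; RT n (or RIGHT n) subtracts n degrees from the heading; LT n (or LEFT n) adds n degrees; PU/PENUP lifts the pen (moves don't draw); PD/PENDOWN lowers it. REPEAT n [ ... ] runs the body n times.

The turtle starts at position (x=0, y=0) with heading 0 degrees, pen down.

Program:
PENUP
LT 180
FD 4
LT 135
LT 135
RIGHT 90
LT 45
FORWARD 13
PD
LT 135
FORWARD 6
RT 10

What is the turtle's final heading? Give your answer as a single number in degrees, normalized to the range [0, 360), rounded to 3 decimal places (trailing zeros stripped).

Executing turtle program step by step:
Start: pos=(0,0), heading=0, pen down
PU: pen up
LT 180: heading 0 -> 180
FD 4: (0,0) -> (-4,0) [heading=180, move]
LT 135: heading 180 -> 315
LT 135: heading 315 -> 90
RT 90: heading 90 -> 0
LT 45: heading 0 -> 45
FD 13: (-4,0) -> (5.192,9.192) [heading=45, move]
PD: pen down
LT 135: heading 45 -> 180
FD 6: (5.192,9.192) -> (-0.808,9.192) [heading=180, draw]
RT 10: heading 180 -> 170
Final: pos=(-0.808,9.192), heading=170, 1 segment(s) drawn

Answer: 170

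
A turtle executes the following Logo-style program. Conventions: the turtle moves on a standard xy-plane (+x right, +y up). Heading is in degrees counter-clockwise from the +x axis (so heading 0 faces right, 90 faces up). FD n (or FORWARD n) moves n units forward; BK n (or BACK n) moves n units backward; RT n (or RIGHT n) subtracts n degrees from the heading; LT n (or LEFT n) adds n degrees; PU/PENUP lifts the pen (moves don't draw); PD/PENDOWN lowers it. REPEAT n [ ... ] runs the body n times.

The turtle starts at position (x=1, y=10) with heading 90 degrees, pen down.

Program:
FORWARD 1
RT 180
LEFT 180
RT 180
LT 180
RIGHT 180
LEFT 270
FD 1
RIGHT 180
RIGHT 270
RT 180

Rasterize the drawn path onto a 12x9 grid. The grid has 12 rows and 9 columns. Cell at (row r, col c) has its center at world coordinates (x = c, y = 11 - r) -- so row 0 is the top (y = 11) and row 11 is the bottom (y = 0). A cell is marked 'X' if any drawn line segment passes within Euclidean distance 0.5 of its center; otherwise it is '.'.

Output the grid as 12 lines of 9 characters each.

Segment 0: (1,10) -> (1,11)
Segment 1: (1,11) -> (0,11)

Answer: XX.......
.X.......
.........
.........
.........
.........
.........
.........
.........
.........
.........
.........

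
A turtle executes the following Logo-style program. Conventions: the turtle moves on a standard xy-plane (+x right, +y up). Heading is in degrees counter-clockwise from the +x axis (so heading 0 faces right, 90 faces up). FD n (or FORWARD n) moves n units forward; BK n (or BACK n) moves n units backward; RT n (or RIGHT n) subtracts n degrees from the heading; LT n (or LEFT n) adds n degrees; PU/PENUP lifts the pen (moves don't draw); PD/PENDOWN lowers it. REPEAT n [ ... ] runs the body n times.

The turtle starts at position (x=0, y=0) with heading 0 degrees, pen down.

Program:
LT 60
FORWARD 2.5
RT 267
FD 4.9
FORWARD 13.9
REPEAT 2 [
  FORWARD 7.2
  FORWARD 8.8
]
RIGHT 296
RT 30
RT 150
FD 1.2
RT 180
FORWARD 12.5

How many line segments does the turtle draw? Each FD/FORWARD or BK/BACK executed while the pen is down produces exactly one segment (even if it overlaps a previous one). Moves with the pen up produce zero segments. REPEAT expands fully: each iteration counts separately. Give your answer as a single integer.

Executing turtle program step by step:
Start: pos=(0,0), heading=0, pen down
LT 60: heading 0 -> 60
FD 2.5: (0,0) -> (1.25,2.165) [heading=60, draw]
RT 267: heading 60 -> 153
FD 4.9: (1.25,2.165) -> (-3.116,4.39) [heading=153, draw]
FD 13.9: (-3.116,4.39) -> (-15.501,10.7) [heading=153, draw]
REPEAT 2 [
  -- iteration 1/2 --
  FD 7.2: (-15.501,10.7) -> (-21.916,13.969) [heading=153, draw]
  FD 8.8: (-21.916,13.969) -> (-29.757,17.964) [heading=153, draw]
  -- iteration 2/2 --
  FD 7.2: (-29.757,17.964) -> (-36.172,21.233) [heading=153, draw]
  FD 8.8: (-36.172,21.233) -> (-44.013,25.228) [heading=153, draw]
]
RT 296: heading 153 -> 217
RT 30: heading 217 -> 187
RT 150: heading 187 -> 37
FD 1.2: (-44.013,25.228) -> (-43.055,25.95) [heading=37, draw]
RT 180: heading 37 -> 217
FD 12.5: (-43.055,25.95) -> (-53.038,18.427) [heading=217, draw]
Final: pos=(-53.038,18.427), heading=217, 9 segment(s) drawn
Segments drawn: 9

Answer: 9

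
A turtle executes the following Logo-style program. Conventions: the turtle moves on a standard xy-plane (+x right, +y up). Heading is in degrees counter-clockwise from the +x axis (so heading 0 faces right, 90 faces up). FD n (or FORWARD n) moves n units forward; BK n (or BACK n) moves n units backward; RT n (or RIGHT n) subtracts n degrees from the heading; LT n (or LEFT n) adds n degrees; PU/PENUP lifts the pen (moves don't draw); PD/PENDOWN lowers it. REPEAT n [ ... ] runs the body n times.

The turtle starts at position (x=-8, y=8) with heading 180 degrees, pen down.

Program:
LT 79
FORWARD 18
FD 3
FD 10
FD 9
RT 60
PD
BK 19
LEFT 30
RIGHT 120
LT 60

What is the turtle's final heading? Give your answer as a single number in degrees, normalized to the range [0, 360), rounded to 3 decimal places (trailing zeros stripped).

Answer: 169

Derivation:
Executing turtle program step by step:
Start: pos=(-8,8), heading=180, pen down
LT 79: heading 180 -> 259
FD 18: (-8,8) -> (-11.435,-9.669) [heading=259, draw]
FD 3: (-11.435,-9.669) -> (-12.007,-12.614) [heading=259, draw]
FD 10: (-12.007,-12.614) -> (-13.915,-22.43) [heading=259, draw]
FD 9: (-13.915,-22.43) -> (-15.632,-31.265) [heading=259, draw]
RT 60: heading 259 -> 199
PD: pen down
BK 19: (-15.632,-31.265) -> (2.332,-25.079) [heading=199, draw]
LT 30: heading 199 -> 229
RT 120: heading 229 -> 109
LT 60: heading 109 -> 169
Final: pos=(2.332,-25.079), heading=169, 5 segment(s) drawn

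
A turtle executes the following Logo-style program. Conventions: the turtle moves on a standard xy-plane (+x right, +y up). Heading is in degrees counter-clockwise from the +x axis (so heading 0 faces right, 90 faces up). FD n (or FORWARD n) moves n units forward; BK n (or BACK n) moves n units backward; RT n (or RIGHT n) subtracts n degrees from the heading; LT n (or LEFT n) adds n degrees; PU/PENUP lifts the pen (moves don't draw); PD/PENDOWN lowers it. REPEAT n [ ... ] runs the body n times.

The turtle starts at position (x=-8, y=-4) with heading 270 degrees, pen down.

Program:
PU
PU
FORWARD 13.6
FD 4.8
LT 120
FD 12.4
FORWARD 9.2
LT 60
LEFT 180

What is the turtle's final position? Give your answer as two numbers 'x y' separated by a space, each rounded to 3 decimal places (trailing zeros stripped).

Answer: 10.706 -11.6

Derivation:
Executing turtle program step by step:
Start: pos=(-8,-4), heading=270, pen down
PU: pen up
PU: pen up
FD 13.6: (-8,-4) -> (-8,-17.6) [heading=270, move]
FD 4.8: (-8,-17.6) -> (-8,-22.4) [heading=270, move]
LT 120: heading 270 -> 30
FD 12.4: (-8,-22.4) -> (2.739,-16.2) [heading=30, move]
FD 9.2: (2.739,-16.2) -> (10.706,-11.6) [heading=30, move]
LT 60: heading 30 -> 90
LT 180: heading 90 -> 270
Final: pos=(10.706,-11.6), heading=270, 0 segment(s) drawn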